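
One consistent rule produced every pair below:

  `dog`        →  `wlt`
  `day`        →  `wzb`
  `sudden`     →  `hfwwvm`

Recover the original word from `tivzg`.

This is the alphabet-reversal cipher (Atbash): a becomes z, b becomes y, etc.
Undoing it on tivzg: t↔g, i↔r, v↔e, z↔a, g↔t.

great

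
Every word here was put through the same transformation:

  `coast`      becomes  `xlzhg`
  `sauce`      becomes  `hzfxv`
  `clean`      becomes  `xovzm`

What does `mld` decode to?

Letters are reflected about the middle of the alphabet (position → 25−position): Atbash.
Reversing it on mld: m↔n, l↔o, d↔w.

now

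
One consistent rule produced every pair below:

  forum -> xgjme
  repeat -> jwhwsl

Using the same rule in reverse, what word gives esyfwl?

magnet

Every letter moves 18 places later in the alphabet, wrapping around z→a.
Undoing it on esyfwl: e−18=m, s−18=a, y−18=g, f−18=n, w−18=e, l−18=t.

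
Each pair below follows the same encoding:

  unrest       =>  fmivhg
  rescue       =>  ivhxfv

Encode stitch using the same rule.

hgrgxs

Each pair mirrors across the alphabet (u↔f, n↔m, r↔i): positions sum to 25. Letters are reflected about the middle of the alphabet (position → 25−position): Atbash.
On stitch: s↔h, t↔g, i↔r, t↔g, c↔x, h↔s.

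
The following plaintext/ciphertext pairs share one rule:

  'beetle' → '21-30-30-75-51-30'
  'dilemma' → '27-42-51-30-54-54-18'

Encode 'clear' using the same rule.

24-51-30-18-69

b(#2)→21 and e(#5)→30: differences scale by 3, so n = 3·pos + 15. With a=1..z=26, the number is 3·pos + 15.
On clear: c=3→24, l=12→51, e=5→30, a=1→18, r=18→69.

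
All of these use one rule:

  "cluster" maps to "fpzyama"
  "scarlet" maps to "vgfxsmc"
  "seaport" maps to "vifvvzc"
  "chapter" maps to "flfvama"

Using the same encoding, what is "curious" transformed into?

fywovcb

Letter i (0-indexed) is shifted by i+3, so successive shifts are 3, 4, 5, ….
For curious: c+3=f, u+4=y, r+5=w, i+6=o, o+7=v, u+8=c, s+9=b.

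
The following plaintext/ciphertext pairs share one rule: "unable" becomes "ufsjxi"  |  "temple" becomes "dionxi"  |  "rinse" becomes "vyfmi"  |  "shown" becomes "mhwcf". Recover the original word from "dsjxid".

tablet

u(20)→u(20) and n(13)→f(5) fit y≡17x+18 (mod 26); the inverse of 17 mod 26 is 23. This is an affine cipher: with a=0,…,z=25, each position x becomes (17x+18) mod 26.
Decoding dsjxid: d(3)→23·(3−18)≡19=t; s(18)→23·(18−18)≡0=a; j(9)→23·(9−18)≡1=b; x(23)→23·(23−18)≡11=l; i(8)→23·(8−18)≡4=e; d(3)→23·(3−18)≡19=t (all mod 26).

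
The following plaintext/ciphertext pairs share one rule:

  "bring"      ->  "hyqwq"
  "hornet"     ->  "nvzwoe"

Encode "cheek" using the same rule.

iomnu

In bring: b→h is +6, r→y is +7, i→q is +8, n→w is +9 — the shift increases by 1 each position. The shift increases by 1 at each position, starting from +6: 6, 7, 8, ….
For cheek: c+6=i, h+7=o, e+8=m, e+9=n, k+10=u.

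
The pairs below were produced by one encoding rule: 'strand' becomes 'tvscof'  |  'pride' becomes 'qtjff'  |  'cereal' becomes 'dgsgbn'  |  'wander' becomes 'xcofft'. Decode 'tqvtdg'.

source

Shifts by position in strand: pos 0: s→t (+1), pos 1: t→v (+2), pos 2: r→s (+1), pos 3: a→c (+2) — repeating every 2. It's a Vigenère-style cipher with numeric key [1,2]: position i shifts by key[i mod 2].
Decoding tqvtdg: t−1=s, q−2=o, v−1=u, t−2=r, d−1=c, g−2=e.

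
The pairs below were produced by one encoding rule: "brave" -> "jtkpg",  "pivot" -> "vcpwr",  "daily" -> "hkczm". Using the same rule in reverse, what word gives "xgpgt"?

never

b(1)→j(9) and r(17)→t(19) fit y≡25x+10 (mod 26); the inverse of 25 mod 26 is 25. Treating letters as 0–25, the rule is x ↦ 25x + 10 (mod 26).
Decoding xgpgt: x(23)→25·(23−10)≡13=n; g(6)→25·(6−10)≡4=e; p(15)→25·(15−10)≡21=v; g(6)→25·(6−10)≡4=e; t(19)→25·(19−10)≡17=r (all mod 26).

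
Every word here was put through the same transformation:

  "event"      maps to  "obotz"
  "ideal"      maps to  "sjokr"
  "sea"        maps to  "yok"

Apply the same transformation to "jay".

The shift depends on letter class: consonant v→b is +6, but vowel e→o is +10. Vowels shift forward by 10 and consonants shift forward by 6.
Applying it to jay: j(cons)+6=p, a(vowel)+10=k, y(cons)+6=e.

pke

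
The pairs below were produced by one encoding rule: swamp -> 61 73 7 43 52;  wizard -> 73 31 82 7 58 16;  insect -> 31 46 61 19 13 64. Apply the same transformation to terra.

s(#19)→61 and w(#23)→73: differences scale by 3, so n = 3·pos + 4. With a=1..z=26, the number is 3·pos + 4.
Applying it to terra: t=20→64, e=5→19, r=18→58, r=18→58, a=1→7.

64 19 58 58 7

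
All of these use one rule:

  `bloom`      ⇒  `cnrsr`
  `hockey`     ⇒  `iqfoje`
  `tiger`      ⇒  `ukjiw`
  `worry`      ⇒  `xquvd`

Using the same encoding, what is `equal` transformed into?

In bloom: b→c is +1, l→n is +2, o→r is +3, o→s is +4 — the shift increases by 1 each position. Each letter shifts forward by (position + 1), i.e. 1, 2, 3, … — the shift grows by one for each successive letter.
On equal: e+1=f, q+2=s, u+3=x, a+4=e, l+5=q.

fsxeq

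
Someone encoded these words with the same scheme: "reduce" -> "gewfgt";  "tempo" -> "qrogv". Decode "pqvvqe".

Read the word backwards and shift each letter +2.
Decoding pqvvqe: shift back: p−2=n, q−2=o, v−2=t, v−2=t, q−2=o, e−2=c → nottoc; then reverse → cotton.

cotton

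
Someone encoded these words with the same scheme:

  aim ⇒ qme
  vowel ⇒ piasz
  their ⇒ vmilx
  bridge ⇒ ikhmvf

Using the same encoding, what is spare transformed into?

The output letters match the input read backwards, each shifted +4: aim reversed is mia. Read the word backwards and shift each letter +4.
On spare: reverse → eraps; then shift: e+4=i, r+4=v, a+4=e, p+4=t, s+4=w.

ivetw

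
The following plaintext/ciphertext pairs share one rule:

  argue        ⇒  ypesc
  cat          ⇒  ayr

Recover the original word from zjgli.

blink

Compare letters: a→y is +24, r→p is +24, g→e is +24 — a constant shift. This is a Caesar cipher with shift 24.
Undoing it on zjgli: z−24=b, j−24=l, g−24=i, l−24=n, i−24=k.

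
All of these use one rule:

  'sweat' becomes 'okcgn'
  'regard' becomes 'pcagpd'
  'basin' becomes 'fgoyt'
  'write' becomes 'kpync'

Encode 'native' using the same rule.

s(18)→o(14) and w(22)→k(10) fit y≡25x+6 (mod 26); the inverse of 25 mod 26 is 25. This is an affine cipher: with a=0,…,z=25, each position x becomes (25x+6) mod 26.
For native: n(13)→25·13+6≡19=t; a(0)→25·0+6≡6=g; t(19)→25·19+6≡13=n; i(8)→25·8+6≡24=y; v(21)→25·21+6≡11=l; e(4)→25·4+6≡2=c (all mod 26).

tgnylc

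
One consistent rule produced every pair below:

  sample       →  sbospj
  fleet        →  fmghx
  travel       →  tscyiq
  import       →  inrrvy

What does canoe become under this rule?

cbpri

In sample: s→s is +0, a→b is +1, m→o is +2, p→s is +3 — the shift increases by 1 each position. Each letter shifts forward by its position index (0, 1, 2, …) — the shift grows by one for each successive letter.
Applying it to canoe: c+0=c, a+1=b, n+2=p, o+3=r, e+4=i.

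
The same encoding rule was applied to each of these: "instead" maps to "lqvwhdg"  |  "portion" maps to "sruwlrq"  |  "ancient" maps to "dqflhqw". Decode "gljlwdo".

It's a constant shift of +3 (ROT3).
Undoing it on gljlwdo: g−3=d, l−3=i, j−3=g, l−3=i, w−3=t, d−3=a, o−3=l.

digital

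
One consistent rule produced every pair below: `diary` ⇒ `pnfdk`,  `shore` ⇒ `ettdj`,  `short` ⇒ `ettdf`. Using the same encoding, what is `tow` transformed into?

Two shifts are in play — +5 for a/e/i/o/u, +12 for every other letter.
On tow: t(cons)+12=f, o(vowel)+5=t, w(cons)+12=i.

fti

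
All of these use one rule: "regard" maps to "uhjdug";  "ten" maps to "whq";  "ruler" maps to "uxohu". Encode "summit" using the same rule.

Compare letters: r→u is +3, e→h is +3, g→j is +3 — a constant shift. Each letter is shifted forward by 3 in the alphabet (a Caesar shift of +3).
For summit: s+3=v, u+3=x, m+3=p, m+3=p, i+3=l, t+3=w.

vxpplw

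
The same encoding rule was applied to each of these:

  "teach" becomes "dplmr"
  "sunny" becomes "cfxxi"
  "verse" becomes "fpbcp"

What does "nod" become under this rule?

xzn

The shift depends on letter class: consonant t→d is +10, but vowel e→p is +11. Two shifts are in play — +11 for a/e/i/o/u, +10 for every other letter.
Applying it to nod: n(cons)+10=x, o(vowel)+11=z, d(cons)+10=n.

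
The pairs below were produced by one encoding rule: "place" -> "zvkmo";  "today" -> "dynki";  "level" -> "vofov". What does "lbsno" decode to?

bride

It's a constant shift of +10 (ROT10).
Decoding lbsno: l−10=b, b−10=r, s−10=i, n−10=d, o−10=e.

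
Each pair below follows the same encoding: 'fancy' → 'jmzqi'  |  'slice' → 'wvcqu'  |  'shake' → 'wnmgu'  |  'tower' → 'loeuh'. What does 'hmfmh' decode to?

radar

This is an affine cipher: with a=0,…,z=25, each position x becomes (15x+12) mod 26.
Reversing it on hmfmh: h(7)→7·(7−12)≡17=r; m(12)→7·(12−12)≡0=a; f(5)→7·(5−12)≡3=d; m(12)→7·(12−12)≡0=a; h(7)→7·(7−12)≡17=r (all mod 26).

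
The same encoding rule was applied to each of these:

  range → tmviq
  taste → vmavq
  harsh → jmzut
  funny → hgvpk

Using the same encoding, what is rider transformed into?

tulgd

Shifts by position in range: pos 0: r→t (+2), pos 1: a→m (+12), pos 2: n→v (+8), pos 3: g→i (+2), pos 4: e→q (+12) — repeating every 3. A repeating key of period 3 is used — shifts +2, +12, +8 over and over.
Applying it to rider: r+2=t, i+12=u, d+8=l, e+2=g, r+12=d.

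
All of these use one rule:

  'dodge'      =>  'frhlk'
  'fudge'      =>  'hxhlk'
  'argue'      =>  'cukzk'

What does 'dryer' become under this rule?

fucjx

Letter i (0-indexed) is shifted by i+2, so successive shifts are 2, 3, 4, ….
For dryer: d+2=f, r+3=u, y+4=c, e+5=j, r+6=x.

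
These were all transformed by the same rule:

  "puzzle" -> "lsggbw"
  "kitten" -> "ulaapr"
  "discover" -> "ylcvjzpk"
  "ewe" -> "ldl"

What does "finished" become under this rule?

klozpupm

The output letters match the input read backwards, each shifted +7: puzzle reversed is elzzup. The word is reversed, then every letter is shifted forward by 7.
On finished: reverse → dehsinif; then shift: d+7=k, e+7=l, h+7=o, s+7=z, i+7=p, n+7=u, i+7=p, f+7=m.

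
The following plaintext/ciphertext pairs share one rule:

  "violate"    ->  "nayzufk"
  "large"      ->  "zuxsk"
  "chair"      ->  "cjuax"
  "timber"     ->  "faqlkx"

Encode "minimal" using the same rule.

qahaquz

v(21)→n(13) and i(8)→a(0) fit y≡17x+20 (mod 26); the inverse of 17 mod 26 is 23. Treating letters as 0–25, the rule is x ↦ 17x + 20 (mod 26).
For minimal: m(12)→17·12+20≡16=q; i(8)→17·8+20≡0=a; n(13)→17·13+20≡7=h; i(8)→17·8+20≡0=a; m(12)→17·12+20≡16=q; a(0)→17·0+20≡20=u; l(11)→17·11+20≡25=z (all mod 26).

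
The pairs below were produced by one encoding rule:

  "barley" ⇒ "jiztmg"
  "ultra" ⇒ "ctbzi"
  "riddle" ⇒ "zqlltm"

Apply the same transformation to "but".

jcb

Compare letters: b→j is +8, a→i is +8, r→z is +8 — a constant shift. It's a constant shift of +8 (ROT8).
Applying it to but: b+8=j, u+8=c, t+8=b.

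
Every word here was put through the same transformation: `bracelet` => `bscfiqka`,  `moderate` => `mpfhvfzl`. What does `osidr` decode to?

Letter i (0-indexed) is shifted by i+0, so successive shifts are 0, 1, 2, ….
Reversing it on osidr: o−0=o, s−1=r, i−2=g, d−3=a, r−4=n.

organ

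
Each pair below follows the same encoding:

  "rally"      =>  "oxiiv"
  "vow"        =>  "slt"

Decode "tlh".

Compare letters: r→o is +23, a→x is +23, l→i is +23 — a constant shift. It's a constant shift of +23 (ROT23).
Reversing it on tlh: t−23=w, l−23=o, h−23=k.

wok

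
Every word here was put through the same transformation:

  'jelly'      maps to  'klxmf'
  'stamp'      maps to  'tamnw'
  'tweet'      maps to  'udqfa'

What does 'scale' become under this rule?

tjmml

The shifts repeat in a cycle of length 3: positions 0,1,… shift by +1, +7, +12, then the pattern repeats.
Applying it to scale: s+1=t, c+7=j, a+12=m, l+1=m, e+7=l.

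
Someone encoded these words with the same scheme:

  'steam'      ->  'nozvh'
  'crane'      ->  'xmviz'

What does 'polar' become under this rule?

Each letter is shifted forward by 21 in the alphabet (a Caesar shift of +21).
On polar: p+21=k, o+21=j, l+21=g, a+21=v, r+21=m.

kjgvm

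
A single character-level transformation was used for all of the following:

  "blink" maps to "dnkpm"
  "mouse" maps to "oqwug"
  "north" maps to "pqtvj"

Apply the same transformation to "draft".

ftchv

Compare letters: b→d is +2, l→n is +2, i→k is +2 — a constant shift. It's a constant shift of +2 (ROT2).
For draft: d+2=f, r+2=t, a+2=c, f+2=h, t+2=v.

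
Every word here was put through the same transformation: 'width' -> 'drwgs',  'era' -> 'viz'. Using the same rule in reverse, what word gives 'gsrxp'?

thick

Letters are reflected about the middle of the alphabet (position → 25−position): Atbash.
Undoing it on gsrxp: g↔t, s↔h, r↔i, x↔c, p↔k.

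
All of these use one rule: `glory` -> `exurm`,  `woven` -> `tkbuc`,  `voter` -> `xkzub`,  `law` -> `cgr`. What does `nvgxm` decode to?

graph

The output letters match the input read backwards, each shifted +6: glory reversed is yrolg. Two steps: reverse the string, then apply a Caesar shift of +6.
Reversing it on nvgxm: shift back: n−6=h, v−6=p, g−6=a, x−6=r, m−6=g → hparg; then reverse → graph.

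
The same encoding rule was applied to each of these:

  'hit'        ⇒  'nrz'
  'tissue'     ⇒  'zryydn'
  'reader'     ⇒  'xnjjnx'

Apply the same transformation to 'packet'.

vjiqnz

Two shifts are in play — +9 for a/e/i/o/u, +6 for every other letter.
Applying it to packet: p(cons)+6=v, a(vowel)+9=j, c(cons)+6=i, k(cons)+6=q, e(vowel)+9=n, t(cons)+6=z.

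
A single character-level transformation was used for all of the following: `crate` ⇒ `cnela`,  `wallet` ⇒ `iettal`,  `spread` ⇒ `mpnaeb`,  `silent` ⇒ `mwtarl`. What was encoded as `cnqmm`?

c(2)→c(2) and r(17)→n(13) fit y≡25x+4 (mod 26); the inverse of 25 mod 26 is 25. This is an affine cipher: with a=0,…,z=25, each position x becomes (25x+4) mod 26.
Reversing it on cnqmm: c(2)→25·(2−4)≡2=c; n(13)→25·(13−4)≡17=r; q(16)→25·(16−4)≡14=o; m(12)→25·(12−4)≡18=s; m(12)→25·(12−4)≡18=s (all mod 26).

cross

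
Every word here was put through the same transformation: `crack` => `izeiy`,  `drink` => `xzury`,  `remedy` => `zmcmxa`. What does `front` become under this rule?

Each letter's alphabet position (a=0..z=25) is mapped through 15·x+4 mod 26 — an affine cipher.
On front: f(5)→15·5+4≡1=b; r(17)→15·17+4≡25=z; o(14)→15·14+4≡6=g; n(13)→15·13+4≡17=r; t(19)→15·19+4≡3=d (all mod 26).

bzgrd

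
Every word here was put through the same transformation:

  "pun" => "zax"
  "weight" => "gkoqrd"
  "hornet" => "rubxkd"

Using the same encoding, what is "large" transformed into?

vgbqk

Two shifts are in play — +6 for a/e/i/o/u, +10 for every other letter.
Applying it to large: l(cons)+10=v, a(vowel)+6=g, r(cons)+10=b, g(cons)+10=q, e(vowel)+6=k.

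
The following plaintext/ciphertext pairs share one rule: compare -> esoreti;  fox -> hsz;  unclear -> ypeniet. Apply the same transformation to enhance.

The shift depends on letter class: consonant c→e is +2, but vowel o→s is +4. Vowels shift forward by 4 and consonants shift forward by 2.
On enhance: e(vowel)+4=i, n(cons)+2=p, h(cons)+2=j, a(vowel)+4=e, n(cons)+2=p, c(cons)+2=e, e(vowel)+4=i.

ipjepei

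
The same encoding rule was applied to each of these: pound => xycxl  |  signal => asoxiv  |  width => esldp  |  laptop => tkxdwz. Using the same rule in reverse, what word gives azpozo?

sphere

Shifts by position in pound: pos 0: p→x (+8), pos 1: o→y (+10), pos 2: u→c (+8), pos 3: n→x (+10) — repeating every 2. The shifts repeat in a cycle of length 2: positions 0,1,… shift by +8, +10, then the pattern repeats.
Decoding azpozo: a−8=s, z−10=p, p−8=h, o−10=e, z−8=r, o−10=e.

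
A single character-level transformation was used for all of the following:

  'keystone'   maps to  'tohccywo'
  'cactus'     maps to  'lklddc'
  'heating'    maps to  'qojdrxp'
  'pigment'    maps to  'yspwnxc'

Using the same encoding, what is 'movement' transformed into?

Shifts by position in keystone: pos 0: k→t (+9), pos 1: e→o (+10), pos 2: y→h (+9), pos 3: s→c (+10) — repeating every 2. A repeating key of period 2 is used — shifts +9, +10 over and over.
On movement: m+9=v, o+10=y, v+9=e, e+10=o, m+9=v, e+10=o, n+9=w, t+10=d.

vyeovowd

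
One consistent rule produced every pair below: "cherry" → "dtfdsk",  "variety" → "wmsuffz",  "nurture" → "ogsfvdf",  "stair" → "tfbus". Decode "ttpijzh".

Shifts by position in cherry: pos 0: c→d (+1), pos 1: h→t (+12), pos 2: e→f (+1), pos 3: r→d (+12) — repeating every 2. It's a Vigenère-style cipher with numeric key [1,12]: position i shifts by key[i mod 2].
Decoding ttpijzh: t−1=s, t−12=h, p−1=o, i−12=w, j−1=i, z−12=n, h−1=g.

showing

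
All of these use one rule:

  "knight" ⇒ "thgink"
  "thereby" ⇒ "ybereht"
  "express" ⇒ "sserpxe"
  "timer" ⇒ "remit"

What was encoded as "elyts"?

The output letters match the input read backwards: knight reversed is thgink. It's just the letters in reverse order.
Reversing it on elyts: then reverse → style.

style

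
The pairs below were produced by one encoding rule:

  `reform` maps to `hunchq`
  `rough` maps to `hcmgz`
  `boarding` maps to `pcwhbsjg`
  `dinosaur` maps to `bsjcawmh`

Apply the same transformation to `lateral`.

xwtuhwx

Treating letters as 0–25, the rule is x ↦ 19x + 22 (mod 26).
For lateral: l(11)→19·11+22≡23=x; a(0)→19·0+22≡22=w; t(19)→19·19+22≡19=t; e(4)→19·4+22≡20=u; r(17)→19·17+22≡7=h; a(0)→19·0+22≡22=w; l(11)→19·11+22≡23=x (all mod 26).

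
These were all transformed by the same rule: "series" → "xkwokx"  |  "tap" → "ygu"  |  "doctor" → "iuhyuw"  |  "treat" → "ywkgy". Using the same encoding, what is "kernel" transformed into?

The shift depends on letter class: consonant s→x is +5, but vowel e→k is +6. Two shifts are in play — +6 for a/e/i/o/u, +5 for every other letter.
For kernel: k(cons)+5=p, e(vowel)+6=k, r(cons)+5=w, n(cons)+5=s, e(vowel)+6=k, l(cons)+5=q.

pkwskq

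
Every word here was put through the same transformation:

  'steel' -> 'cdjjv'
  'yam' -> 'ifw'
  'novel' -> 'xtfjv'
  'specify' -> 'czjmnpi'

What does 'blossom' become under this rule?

lvtcctw

The shift depends on letter class: consonant s→c is +10, but vowel e→j is +5. The rule splits by letter class: vowels +5, consonants +10.
On blossom: b(cons)+10=l, l(cons)+10=v, o(vowel)+5=t, s(cons)+10=c, s(cons)+10=c, o(vowel)+5=t, m(cons)+10=w.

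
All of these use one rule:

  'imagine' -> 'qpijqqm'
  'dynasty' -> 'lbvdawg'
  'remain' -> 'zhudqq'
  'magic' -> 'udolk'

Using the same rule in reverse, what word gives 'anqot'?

Shifts by position in imagine: pos 0: i→q (+8), pos 1: m→p (+3), pos 2: a→i (+8), pos 3: g→j (+3) — repeating every 2. The shifts repeat in a cycle of length 2: positions 0,1,… shift by +8, +3, then the pattern repeats.
Reversing it on anqot: a−8=s, n−3=k, q−8=i, o−3=l, t−8=l.

skill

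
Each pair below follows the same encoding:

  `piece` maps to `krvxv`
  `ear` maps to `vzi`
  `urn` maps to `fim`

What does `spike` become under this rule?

hkrpv

This is the alphabet-reversal cipher (Atbash): a becomes z, b becomes y, etc.
Applying it to spike: s↔h, p↔k, i↔r, k↔p, e↔v.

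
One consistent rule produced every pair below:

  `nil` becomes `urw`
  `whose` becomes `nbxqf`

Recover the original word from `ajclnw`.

nectar

The output letters match the input read backwards, each shifted +9: nil reversed is lin. Two steps: reverse the string, then apply a Caesar shift of +9.
Reversing it on ajclnw: shift back: a−9=r, j−9=a, c−9=t, l−9=c, n−9=e, w−9=n → ratcen; then reverse → nectar.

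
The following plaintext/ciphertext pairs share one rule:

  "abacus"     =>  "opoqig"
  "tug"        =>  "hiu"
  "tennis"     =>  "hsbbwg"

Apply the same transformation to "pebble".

Every letter moves 14 places later in the alphabet, wrapping around z→a.
Applying it to pebble: p+14=d, e+14=s, b+14=p, b+14=p, l+14=z, e+14=s.

dsppzs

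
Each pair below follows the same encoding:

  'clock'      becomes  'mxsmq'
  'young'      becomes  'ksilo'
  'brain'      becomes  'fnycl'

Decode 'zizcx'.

c(2)→m(12) and l(11)→x(23) fit y≡7x+24 (mod 26); the inverse of 7 mod 26 is 15. Each letter's alphabet position (a=0..z=25) is mapped through 7·x+24 mod 26 — an affine cipher.
Decoding zizcx: z(25)→15·(25−24)≡15=p; i(8)→15·(8−24)≡20=u; z(25)→15·(25−24)≡15=p; c(2)→15·(2−24)≡8=i; x(23)→15·(23−24)≡11=l (all mod 26).

pupil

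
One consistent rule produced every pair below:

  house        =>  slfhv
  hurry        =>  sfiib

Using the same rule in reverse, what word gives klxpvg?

Each pair mirrors across the alphabet (h↔s, o↔l, u↔f): positions sum to 25. This is the alphabet-reversal cipher (Atbash): a becomes z, b becomes y, etc.
Reversing it on klxpvg: k↔p, l↔o, x↔c, p↔k, v↔e, g↔t.

pocket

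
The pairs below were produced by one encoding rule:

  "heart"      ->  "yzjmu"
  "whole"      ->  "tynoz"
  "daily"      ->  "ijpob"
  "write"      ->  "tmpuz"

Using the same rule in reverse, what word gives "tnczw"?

woven

h(7)→y(24) and e(4)→z(25) fit y≡17x+9 (mod 26); the inverse of 17 mod 26 is 23. This is an affine cipher: with a=0,…,z=25, each position x becomes (17x+9) mod 26.
Undoing it on tnczw: t(19)→23·(19−9)≡22=w; n(13)→23·(13−9)≡14=o; c(2)→23·(2−9)≡21=v; z(25)→23·(25−9)≡4=e; w(22)→23·(22−9)≡13=n (all mod 26).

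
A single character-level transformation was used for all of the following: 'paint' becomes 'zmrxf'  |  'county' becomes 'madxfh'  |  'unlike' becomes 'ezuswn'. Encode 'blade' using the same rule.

Shifts by position in paint: pos 0: p→z (+10), pos 1: a→m (+12), pos 2: i→r (+9), pos 3: n→x (+10), pos 4: t→f (+12) — repeating every 3. The shifts repeat in a cycle of length 3: positions 0,1,… shift by +10, +12, +9, then the pattern repeats.
On blade: b+10=l, l+12=x, a+9=j, d+10=n, e+12=q.

lxjnq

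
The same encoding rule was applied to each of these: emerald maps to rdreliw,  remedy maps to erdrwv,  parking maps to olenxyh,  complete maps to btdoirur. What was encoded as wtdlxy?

domain

e(4)→r(17) and m(12)→d(3) fit y≡21x+11 (mod 26); the inverse of 21 mod 26 is 5. Treating letters as 0–25, the rule is x ↦ 21x + 11 (mod 26).
Reversing it on wtdlxy: w(22)→5·(22−11)≡3=d; t(19)→5·(19−11)≡14=o; d(3)→5·(3−11)≡12=m; l(11)→5·(11−11)≡0=a; x(23)→5·(23−11)≡8=i; y(24)→5·(24−11)≡13=n (all mod 26).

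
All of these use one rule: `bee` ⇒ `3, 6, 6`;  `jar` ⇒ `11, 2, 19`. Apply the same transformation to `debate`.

b is letter #2 and maps to 3: an offset of 1. The number is (letter's place in the alphabet, a=1) + 1.
Applying it to debate: d=4→5, e=5→6, b=2→3, a=1→2, t=20→21, e=5→6.

5, 6, 3, 2, 21, 6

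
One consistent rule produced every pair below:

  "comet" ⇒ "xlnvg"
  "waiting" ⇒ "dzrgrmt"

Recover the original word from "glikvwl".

Each pair mirrors across the alphabet (c↔x, o↔l, m↔n): positions sum to 25. This is the alphabet-reversal cipher (Atbash): a becomes z, b becomes y, etc.
Reversing it on glikvwl: g↔t, l↔o, i↔r, k↔p, v↔e, w↔d, l↔o.

torpedo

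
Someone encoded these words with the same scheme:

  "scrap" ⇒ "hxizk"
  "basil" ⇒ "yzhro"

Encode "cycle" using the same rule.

xbxov

Each pair mirrors across the alphabet (s↔h, c↔x, r↔i): positions sum to 25. This is the alphabet-reversal cipher (Atbash): a becomes z, b becomes y, etc.
On cycle: c↔x, y↔b, c↔x, l↔o, e↔v.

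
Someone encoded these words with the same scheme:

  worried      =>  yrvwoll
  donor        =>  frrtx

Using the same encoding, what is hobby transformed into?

In worried: w→y is +2, o→r is +3, r→v is +4, r→w is +5 — the shift increases by 1 each position. Letter i (0-indexed) is shifted by i+2, so successive shifts are 2, 3, 4, ….
For hobby: h+2=j, o+3=r, b+4=f, b+5=g, y+6=e.

jrfge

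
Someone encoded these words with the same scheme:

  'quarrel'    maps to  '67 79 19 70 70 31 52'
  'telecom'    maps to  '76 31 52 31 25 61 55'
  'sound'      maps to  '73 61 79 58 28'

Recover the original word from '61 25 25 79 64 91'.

occupy

q(#17)→67 and u(#21)→79: differences scale by 3, so n = 3·pos + 16. With a=1..z=26, the number is 3·pos + 16.
Decoding 61 25 25 79 64 91: 61→(61−16)÷3=15=o, 25→(25−16)÷3=3=c, 25→(25−16)÷3=3=c, 79→(79−16)÷3=21=u, 64→(64−16)÷3=16=p, 91→(91−16)÷3=25=y.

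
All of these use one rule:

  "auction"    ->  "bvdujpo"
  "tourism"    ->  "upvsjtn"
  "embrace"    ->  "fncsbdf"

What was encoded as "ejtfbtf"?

disease

Compare letters: a→b is +1, u→v is +1, c→d is +1 — a constant shift. Each letter is shifted forward by 1 in the alphabet (a Caesar shift of +1).
Undoing it on ejtfbtf: e−1=d, j−1=i, t−1=s, f−1=e, b−1=a, t−1=s, f−1=e.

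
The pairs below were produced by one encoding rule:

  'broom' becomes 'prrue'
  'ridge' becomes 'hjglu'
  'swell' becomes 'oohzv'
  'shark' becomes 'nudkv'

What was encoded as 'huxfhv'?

secure

The output letters match the input read backwards, each shifted +3: broom reversed is moorb. Two steps: reverse the string, then apply a Caesar shift of +3.
Reversing it on huxfhv: shift back: h−3=e, u−3=r, x−3=u, f−3=c, h−3=e, v−3=s → eruces; then reverse → secure.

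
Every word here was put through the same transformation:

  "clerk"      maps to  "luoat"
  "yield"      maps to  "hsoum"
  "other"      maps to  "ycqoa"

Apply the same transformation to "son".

The shift depends on letter class: consonant c→l is +9, but vowel e→o is +10. Two shifts are in play — +10 for a/e/i/o/u, +9 for every other letter.
For son: s(cons)+9=b, o(vowel)+10=y, n(cons)+9=w.

byw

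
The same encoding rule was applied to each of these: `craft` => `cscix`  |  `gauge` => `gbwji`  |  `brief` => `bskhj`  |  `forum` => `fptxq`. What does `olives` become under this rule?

In craft: c→c is +0, r→s is +1, a→c is +2, f→i is +3 — the shift increases by 1 each position. Letter i (0-indexed) is shifted by i+0, so successive shifts are 0, 1, 2, ….
For olives: o+0=o, l+1=m, i+2=k, v+3=y, e+4=i, s+5=x.

omkyix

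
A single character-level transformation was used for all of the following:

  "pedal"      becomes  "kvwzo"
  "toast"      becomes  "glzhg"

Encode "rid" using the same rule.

Each pair mirrors across the alphabet (p↔k, e↔v, d↔w): positions sum to 25. Each letter is replaced by its mirror in the alphabet: a↔z, b↔y, c↔x, and so on (the Atbash cipher).
On rid: r↔i, i↔r, d↔w.

irw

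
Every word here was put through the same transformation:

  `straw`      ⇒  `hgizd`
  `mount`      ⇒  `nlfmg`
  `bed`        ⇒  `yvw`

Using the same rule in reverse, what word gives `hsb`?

Each pair mirrors across the alphabet (s↔h, t↔g, r↔i): positions sum to 25. Each letter is replaced by its mirror in the alphabet: a↔z, b↔y, c↔x, and so on (the Atbash cipher).
Decoding hsb: h↔s, s↔h, b↔y.

shy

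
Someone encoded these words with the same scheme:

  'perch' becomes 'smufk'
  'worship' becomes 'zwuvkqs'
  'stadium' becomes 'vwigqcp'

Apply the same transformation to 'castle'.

The shift depends on letter class: consonant p→s is +3, but vowel e→m is +8. Vowels shift forward by 8 and consonants shift forward by 3.
On castle: c(cons)+3=f, a(vowel)+8=i, s(cons)+3=v, t(cons)+3=w, l(cons)+3=o, e(vowel)+8=m.

fivwom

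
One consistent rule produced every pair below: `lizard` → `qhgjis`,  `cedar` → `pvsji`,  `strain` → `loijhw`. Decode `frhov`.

l(11)→q(16) and i(8)→h(7) fit y≡3x+9 (mod 26); the inverse of 3 mod 26 is 9. Treating letters as 0–25, the rule is x ↦ 3x + 9 (mod 26).
Decoding frhov: f(5)→9·(5−9)≡16=q; r(17)→9·(17−9)≡20=u; h(7)→9·(7−9)≡8=i; o(14)→9·(14−9)≡19=t; v(21)→9·(21−9)≡4=e (all mod 26).

quite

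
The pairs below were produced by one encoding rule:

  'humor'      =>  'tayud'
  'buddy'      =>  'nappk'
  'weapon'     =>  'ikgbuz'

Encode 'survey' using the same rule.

Vowels shift forward by 6 and consonants shift forward by 12.
For survey: s(cons)+12=e, u(vowel)+6=a, r(cons)+12=d, v(cons)+12=h, e(vowel)+6=k, y(cons)+12=k.

eadhkk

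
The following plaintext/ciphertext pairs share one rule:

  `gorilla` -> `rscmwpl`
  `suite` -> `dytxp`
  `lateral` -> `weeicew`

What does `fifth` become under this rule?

Shifts by position in gorilla: pos 0: g→r (+11), pos 1: o→s (+4), pos 2: r→c (+11), pos 3: i→m (+4) — repeating every 2. It's a Vigenère-style cipher with numeric key [11,4]: position i shifts by key[i mod 2].
For fifth: f+11=q, i+4=m, f+11=q, t+4=x, h+11=s.

qmqxs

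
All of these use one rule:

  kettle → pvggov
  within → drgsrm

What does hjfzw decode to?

Each pair mirrors across the alphabet (k↔p, e↔v, t↔g): positions sum to 25. This is the alphabet-reversal cipher (Atbash): a becomes z, b becomes y, etc.
Decoding hjfzw: h↔s, j↔q, f↔u, z↔a, w↔d.

squad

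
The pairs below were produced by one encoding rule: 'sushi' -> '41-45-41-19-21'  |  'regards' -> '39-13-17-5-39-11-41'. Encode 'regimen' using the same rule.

39-13-17-21-29-13-31

s(#19)→41 and u(#21)→45: differences scale by 2, so n = 2·pos + 3. With a=1..z=26, the number is 2·pos + 3.
Applying it to regimen: r=18→39, e=5→13, g=7→17, i=9→21, m=13→29, e=5→13, n=14→31.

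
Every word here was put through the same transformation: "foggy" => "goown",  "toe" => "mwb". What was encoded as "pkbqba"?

The output letters match the input read backwards, each shifted +8: foggy reversed is yggof. Read the word backwards and shift each letter +8.
Decoding pkbqba: shift back: p−8=h, k−8=c, b−8=t, q−8=i, b−8=t, a−8=s → hctits; then reverse → stitch.

stitch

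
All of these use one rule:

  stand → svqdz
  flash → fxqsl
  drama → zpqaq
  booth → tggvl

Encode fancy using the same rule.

fqdwk

s(18)→s(18) and t(19)→v(21) fit y≡3x+16 (mod 26); the inverse of 3 mod 26 is 9. Each letter's alphabet position (a=0..z=25) is mapped through 3·x+16 mod 26 — an affine cipher.
On fancy: f(5)→3·5+16≡5=f; a(0)→3·0+16≡16=q; n(13)→3·13+16≡3=d; c(2)→3·2+16≡22=w; y(24)→3·24+16≡10=k (all mod 26).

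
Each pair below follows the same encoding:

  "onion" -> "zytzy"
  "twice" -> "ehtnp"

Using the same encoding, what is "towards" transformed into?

ezhlcod

Compare letters: o→z is +11, n→y is +11, i→t is +11 — a constant shift. This is a Caesar cipher with shift 11.
For towards: t+11=e, o+11=z, w+11=h, a+11=l, r+11=c, d+11=o, s+11=d.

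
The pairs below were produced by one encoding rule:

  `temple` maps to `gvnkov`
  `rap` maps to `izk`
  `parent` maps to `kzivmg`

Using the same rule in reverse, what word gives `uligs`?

forth

Each letter is replaced by its mirror in the alphabet: a↔z, b↔y, c↔x, and so on (the Atbash cipher).
Undoing it on uligs: u↔f, l↔o, i↔r, g↔t, s↔h.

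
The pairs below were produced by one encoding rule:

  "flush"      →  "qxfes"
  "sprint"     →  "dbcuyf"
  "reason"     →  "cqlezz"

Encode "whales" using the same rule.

htlxpe

Shifts by position in flush: pos 0: f→q (+11), pos 1: l→x (+12), pos 2: u→f (+11), pos 3: s→e (+12) — repeating every 2. It's a Vigenère-style cipher with numeric key [11,12]: position i shifts by key[i mod 2].
On whales: w+11=h, h+12=t, a+11=l, l+12=x, e+11=p, s+12=e.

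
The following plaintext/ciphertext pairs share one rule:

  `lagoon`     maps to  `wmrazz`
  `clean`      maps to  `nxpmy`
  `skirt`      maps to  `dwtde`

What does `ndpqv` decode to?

creek

Shifts by position in lagoon: pos 0: l→w (+11), pos 1: a→m (+12), pos 2: g→r (+11), pos 3: o→a (+12) — repeating every 2. A repeating key of period 2 is used — shifts +11, +12 over and over.
Undoing it on ndpqv: n−11=c, d−12=r, p−11=e, q−12=e, v−11=k.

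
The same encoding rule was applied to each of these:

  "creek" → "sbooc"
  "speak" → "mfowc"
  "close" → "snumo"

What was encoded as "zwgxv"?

c(2)→s(18) and r(17)→b(1) fit y≡11x+22 (mod 26); the inverse of 11 mod 26 is 19. Each letter's alphabet position (a=0..z=25) is mapped through 11·x+22 mod 26 — an affine cipher.
Undoing it on zwgxv: z(25)→19·(25−22)≡5=f; w(22)→19·(22−22)≡0=a; g(6)→19·(6−22)≡8=i; x(23)→19·(23−22)≡19=t; v(21)→19·(21−22)≡7=h (all mod 26).

faith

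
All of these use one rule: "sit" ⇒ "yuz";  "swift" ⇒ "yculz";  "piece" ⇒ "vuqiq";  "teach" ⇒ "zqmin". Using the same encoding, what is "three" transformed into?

znxqq

The shift depends on letter class: consonant s→y is +6, but vowel i→u is +12. The rule splits by letter class: vowels +12, consonants +6.
On three: t(cons)+6=z, h(cons)+6=n, r(cons)+6=x, e(vowel)+12=q, e(vowel)+12=q.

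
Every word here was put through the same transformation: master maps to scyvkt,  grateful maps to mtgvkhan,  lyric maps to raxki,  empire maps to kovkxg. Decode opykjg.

inside

A repeating key of period 2 is used — shifts +6, +2 over and over.
Decoding opykjg: o−6=i, p−2=n, y−6=s, k−2=i, j−6=d, g−2=e.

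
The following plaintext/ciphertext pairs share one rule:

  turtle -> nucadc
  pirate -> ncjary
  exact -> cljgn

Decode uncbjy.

pastel

The output letters match the input read backwards, each shifted +9: turtle reversed is eltrut. The word is reversed, then every letter is shifted forward by 9.
Undoing it on uncbjy: shift back: u−9=l, n−9=e, c−9=t, b−9=s, j−9=a, y−9=p → letsap; then reverse → pastel.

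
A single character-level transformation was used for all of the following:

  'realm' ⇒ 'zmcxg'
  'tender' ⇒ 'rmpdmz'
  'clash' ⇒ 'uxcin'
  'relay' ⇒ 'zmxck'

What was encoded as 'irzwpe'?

string

Each letter's alphabet position (a=0..z=25) is mapped through 9·x+2 mod 26 — an affine cipher.
Undoing it on irzwpe: i(8)→3·(8−2)≡18=s; r(17)→3·(17−2)≡19=t; z(25)→3·(25−2)≡17=r; w(22)→3·(22−2)≡8=i; p(15)→3·(15−2)≡13=n; e(4)→3·(4−2)≡6=g (all mod 26).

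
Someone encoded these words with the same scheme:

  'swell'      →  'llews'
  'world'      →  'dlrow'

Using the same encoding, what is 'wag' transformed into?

The output letters match the input read backwards: swell reversed is llews. The word is simply reversed.
For wag: reverse → gaw.

gaw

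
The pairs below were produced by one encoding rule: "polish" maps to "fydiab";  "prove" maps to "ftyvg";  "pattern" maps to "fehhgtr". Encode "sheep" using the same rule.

abggf

Each letter's alphabet position (a=0..z=25) is mapped through 7·x+4 mod 26 — an affine cipher.
On sheep: s(18)→7·18+4≡0=a; h(7)→7·7+4≡1=b; e(4)→7·4+4≡6=g; e(4)→7·4+4≡6=g; p(15)→7·15+4≡5=f (all mod 26).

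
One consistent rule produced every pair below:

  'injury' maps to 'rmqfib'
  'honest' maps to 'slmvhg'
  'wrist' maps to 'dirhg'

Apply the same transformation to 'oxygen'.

lcbtvm

Each pair mirrors across the alphabet (i↔r, n↔m, j↔q): positions sum to 25. Letters are reflected about the middle of the alphabet (position → 25−position): Atbash.
Applying it to oxygen: o↔l, x↔c, y↔b, g↔t, e↔v, n↔m.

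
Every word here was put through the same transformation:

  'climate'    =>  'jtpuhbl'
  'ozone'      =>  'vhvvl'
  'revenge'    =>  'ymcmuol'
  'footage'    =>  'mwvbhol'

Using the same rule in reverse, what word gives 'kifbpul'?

Shifts by position in climate: pos 0: c→j (+7), pos 1: l→t (+8), pos 2: i→p (+7), pos 3: m→u (+8) — repeating every 2. It's a Vigenère-style cipher with numeric key [7,8]: position i shifts by key[i mod 2].
Decoding kifbpul: k−7=d, i−8=a, f−7=y, b−8=t, p−7=i, u−8=m, l−7=e.

daytime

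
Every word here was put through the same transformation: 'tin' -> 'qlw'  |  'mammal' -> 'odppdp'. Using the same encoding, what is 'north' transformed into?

The output letters match the input read backwards, each shifted +3: tin reversed is nit. The word is reversed, then every letter is shifted forward by 3.
On north: reverse → htron; then shift: h+3=k, t+3=w, r+3=u, o+3=r, n+3=q.

kwurq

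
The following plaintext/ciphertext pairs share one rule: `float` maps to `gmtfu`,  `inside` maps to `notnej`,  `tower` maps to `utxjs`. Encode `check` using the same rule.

The shift depends on letter class: consonant f→g is +1, but vowel o→t is +5. The rule splits by letter class: vowels +5, consonants +1.
For check: c(cons)+1=d, h(cons)+1=i, e(vowel)+5=j, c(cons)+1=d, k(cons)+1=l.

dijdl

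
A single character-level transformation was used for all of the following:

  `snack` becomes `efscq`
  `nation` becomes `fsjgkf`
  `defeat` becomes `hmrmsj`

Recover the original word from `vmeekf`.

lesson

s(18)→e(4) and n(13)→f(5) fit y≡5x+18 (mod 26); the inverse of 5 mod 26 is 21. Each letter's alphabet position (a=0..z=25) is mapped through 5·x+18 mod 26 — an affine cipher.
Reversing it on vmeekf: v(21)→21·(21−18)≡11=l; m(12)→21·(12−18)≡4=e; e(4)→21·(4−18)≡18=s; e(4)→21·(4−18)≡18=s; k(10)→21·(10−18)≡14=o; f(5)→21·(5−18)≡13=n (all mod 26).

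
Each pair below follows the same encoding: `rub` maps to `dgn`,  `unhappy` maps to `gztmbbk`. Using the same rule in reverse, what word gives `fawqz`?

token

Compare letters: r→d is +12, u→g is +12, b→n is +12 — a constant shift. It's a constant shift of +12 (ROT12).
Undoing it on fawqz: f−12=t, a−12=o, w−12=k, q−12=e, z−12=n.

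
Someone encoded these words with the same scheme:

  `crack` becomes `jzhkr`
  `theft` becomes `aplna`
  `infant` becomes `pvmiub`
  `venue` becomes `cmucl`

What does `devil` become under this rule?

Shifts by position in crack: pos 0: c→j (+7), pos 1: r→z (+8), pos 2: a→h (+7), pos 3: c→k (+8) — repeating every 2. A repeating key of period 2 is used — shifts +7, +8 over and over.
Applying it to devil: d+7=k, e+8=m, v+7=c, i+8=q, l+7=s.

kmcqs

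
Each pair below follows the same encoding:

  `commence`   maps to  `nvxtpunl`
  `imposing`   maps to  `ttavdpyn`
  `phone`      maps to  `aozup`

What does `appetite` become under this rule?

Shifts by position in commence: pos 0: c→n (+11), pos 1: o→v (+7), pos 2: m→x (+11), pos 3: m→t (+7) — repeating every 2. It's a Vigenère-style cipher with numeric key [11,7]: position i shifts by key[i mod 2].
Applying it to appetite: a+11=l, p+7=w, p+11=a, e+7=l, t+11=e, i+7=p, t+11=e, e+7=l.

lwalepel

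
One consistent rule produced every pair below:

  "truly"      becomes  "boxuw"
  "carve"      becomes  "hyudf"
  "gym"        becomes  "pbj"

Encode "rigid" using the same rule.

gljlu

The output letters match the input read backwards, each shifted +3: truly reversed is ylurt. Two steps: reverse the string, then apply a Caesar shift of +3.
Applying it to rigid: reverse → digir; then shift: d+3=g, i+3=l, g+3=j, i+3=l, r+3=u.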